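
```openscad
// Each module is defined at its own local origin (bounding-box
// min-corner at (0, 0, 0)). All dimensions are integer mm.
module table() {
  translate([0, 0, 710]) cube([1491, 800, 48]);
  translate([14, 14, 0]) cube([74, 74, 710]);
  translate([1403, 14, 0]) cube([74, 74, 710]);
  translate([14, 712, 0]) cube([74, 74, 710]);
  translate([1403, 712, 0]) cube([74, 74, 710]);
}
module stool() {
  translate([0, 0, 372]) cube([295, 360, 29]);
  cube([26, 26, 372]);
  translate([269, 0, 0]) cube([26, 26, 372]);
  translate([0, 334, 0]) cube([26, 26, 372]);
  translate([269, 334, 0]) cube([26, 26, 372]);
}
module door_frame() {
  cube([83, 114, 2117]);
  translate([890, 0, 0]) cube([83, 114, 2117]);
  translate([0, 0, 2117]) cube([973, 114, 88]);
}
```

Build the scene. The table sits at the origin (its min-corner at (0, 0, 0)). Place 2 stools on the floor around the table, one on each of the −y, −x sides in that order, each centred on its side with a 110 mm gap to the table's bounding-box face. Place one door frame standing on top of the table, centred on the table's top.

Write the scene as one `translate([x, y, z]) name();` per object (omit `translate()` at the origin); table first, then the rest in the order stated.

table();
translate([598, -470, 0]) stool();
translate([-405, 220, 0]) stool();
translate([259, 343, 758]) door_frame();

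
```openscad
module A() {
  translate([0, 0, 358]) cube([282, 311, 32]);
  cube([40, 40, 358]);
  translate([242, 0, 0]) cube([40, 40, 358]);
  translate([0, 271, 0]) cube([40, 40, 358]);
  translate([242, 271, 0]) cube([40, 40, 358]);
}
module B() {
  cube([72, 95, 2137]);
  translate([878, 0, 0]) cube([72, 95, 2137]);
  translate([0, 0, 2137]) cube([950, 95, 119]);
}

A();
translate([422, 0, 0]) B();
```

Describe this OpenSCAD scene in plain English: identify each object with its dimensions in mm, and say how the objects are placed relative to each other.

A is a four-legged stool. The seat is a 282×311×32 mm slab whose top surface is at z = 390 mm; four square legs, each 40×40 mm in cross-section, run from the floor (z = 0) to the underside of the seat, each flush with a corner of the seat.

B is a rectangular door frame: two vertical jambs of 72×95 mm section, 2137 mm tall, with a clear opening 806 mm wide between their inner faces. A header 119 mm tall and 95 mm deep lies on top of the jambs and spans the full outside width.

The door frame is on the floor beside the stool on its +x side.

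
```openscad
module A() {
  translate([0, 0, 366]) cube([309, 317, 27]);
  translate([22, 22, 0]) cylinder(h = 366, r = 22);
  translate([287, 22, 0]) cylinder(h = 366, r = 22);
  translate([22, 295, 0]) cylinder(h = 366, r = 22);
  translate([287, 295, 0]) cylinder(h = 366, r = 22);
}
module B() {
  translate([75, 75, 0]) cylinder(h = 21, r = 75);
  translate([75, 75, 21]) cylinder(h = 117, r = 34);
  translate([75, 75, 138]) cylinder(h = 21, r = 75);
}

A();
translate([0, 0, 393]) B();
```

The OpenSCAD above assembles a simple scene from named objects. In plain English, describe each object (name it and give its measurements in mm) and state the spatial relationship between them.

A is a four-legged stool. The seat is 309×317 mm, 27 mm thick, top at z = 393 mm. It stands on four round legs, each 44 mm in diameter, from z = 0 to the seat underside, each leg's axis is inset half a diameter from the nearest pair of seat edges (so the leg's bounding box is flush with the corner).

B is a spool: two coaxial disc flanges of radius 75 mm and thickness 21 mm, joined by a core cylinder of radius 34 mm and height 117 mm. The lower flange rests on z = 0 and the three cylinders share a vertical axis.

The spool is on top of the stool.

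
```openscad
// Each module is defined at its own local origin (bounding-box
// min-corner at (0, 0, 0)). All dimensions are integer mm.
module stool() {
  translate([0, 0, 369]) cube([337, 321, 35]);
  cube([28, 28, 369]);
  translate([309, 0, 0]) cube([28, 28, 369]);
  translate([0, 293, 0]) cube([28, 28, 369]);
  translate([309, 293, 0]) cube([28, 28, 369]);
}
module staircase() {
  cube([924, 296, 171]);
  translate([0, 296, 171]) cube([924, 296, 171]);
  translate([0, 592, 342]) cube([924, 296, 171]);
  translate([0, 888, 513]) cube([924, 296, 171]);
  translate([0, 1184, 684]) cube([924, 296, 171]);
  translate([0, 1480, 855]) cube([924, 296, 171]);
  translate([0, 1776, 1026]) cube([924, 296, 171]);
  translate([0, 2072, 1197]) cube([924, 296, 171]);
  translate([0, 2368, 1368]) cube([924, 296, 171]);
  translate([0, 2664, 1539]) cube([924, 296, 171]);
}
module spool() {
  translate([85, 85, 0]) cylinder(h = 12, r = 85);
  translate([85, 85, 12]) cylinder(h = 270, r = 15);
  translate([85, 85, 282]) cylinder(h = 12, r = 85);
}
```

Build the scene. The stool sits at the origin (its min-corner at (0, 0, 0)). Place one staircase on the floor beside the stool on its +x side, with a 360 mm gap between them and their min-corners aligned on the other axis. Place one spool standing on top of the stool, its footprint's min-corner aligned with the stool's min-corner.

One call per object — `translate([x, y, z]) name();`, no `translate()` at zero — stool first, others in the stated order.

stool();
translate([697, 0, 0]) staircase();
translate([0, 0, 404]) spool();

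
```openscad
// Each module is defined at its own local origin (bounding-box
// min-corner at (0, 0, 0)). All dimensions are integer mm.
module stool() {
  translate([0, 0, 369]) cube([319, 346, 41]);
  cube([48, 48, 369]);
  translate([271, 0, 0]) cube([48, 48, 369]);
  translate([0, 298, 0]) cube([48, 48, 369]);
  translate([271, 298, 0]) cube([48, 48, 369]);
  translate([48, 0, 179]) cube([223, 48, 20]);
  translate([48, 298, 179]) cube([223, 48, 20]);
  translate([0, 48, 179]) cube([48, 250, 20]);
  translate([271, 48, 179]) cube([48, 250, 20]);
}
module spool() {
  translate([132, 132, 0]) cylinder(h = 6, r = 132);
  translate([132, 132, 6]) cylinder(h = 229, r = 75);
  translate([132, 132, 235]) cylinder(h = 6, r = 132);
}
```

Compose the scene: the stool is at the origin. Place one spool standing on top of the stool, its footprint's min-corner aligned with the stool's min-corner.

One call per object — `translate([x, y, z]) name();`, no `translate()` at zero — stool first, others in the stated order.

stool();
translate([0, 0, 410]) spool();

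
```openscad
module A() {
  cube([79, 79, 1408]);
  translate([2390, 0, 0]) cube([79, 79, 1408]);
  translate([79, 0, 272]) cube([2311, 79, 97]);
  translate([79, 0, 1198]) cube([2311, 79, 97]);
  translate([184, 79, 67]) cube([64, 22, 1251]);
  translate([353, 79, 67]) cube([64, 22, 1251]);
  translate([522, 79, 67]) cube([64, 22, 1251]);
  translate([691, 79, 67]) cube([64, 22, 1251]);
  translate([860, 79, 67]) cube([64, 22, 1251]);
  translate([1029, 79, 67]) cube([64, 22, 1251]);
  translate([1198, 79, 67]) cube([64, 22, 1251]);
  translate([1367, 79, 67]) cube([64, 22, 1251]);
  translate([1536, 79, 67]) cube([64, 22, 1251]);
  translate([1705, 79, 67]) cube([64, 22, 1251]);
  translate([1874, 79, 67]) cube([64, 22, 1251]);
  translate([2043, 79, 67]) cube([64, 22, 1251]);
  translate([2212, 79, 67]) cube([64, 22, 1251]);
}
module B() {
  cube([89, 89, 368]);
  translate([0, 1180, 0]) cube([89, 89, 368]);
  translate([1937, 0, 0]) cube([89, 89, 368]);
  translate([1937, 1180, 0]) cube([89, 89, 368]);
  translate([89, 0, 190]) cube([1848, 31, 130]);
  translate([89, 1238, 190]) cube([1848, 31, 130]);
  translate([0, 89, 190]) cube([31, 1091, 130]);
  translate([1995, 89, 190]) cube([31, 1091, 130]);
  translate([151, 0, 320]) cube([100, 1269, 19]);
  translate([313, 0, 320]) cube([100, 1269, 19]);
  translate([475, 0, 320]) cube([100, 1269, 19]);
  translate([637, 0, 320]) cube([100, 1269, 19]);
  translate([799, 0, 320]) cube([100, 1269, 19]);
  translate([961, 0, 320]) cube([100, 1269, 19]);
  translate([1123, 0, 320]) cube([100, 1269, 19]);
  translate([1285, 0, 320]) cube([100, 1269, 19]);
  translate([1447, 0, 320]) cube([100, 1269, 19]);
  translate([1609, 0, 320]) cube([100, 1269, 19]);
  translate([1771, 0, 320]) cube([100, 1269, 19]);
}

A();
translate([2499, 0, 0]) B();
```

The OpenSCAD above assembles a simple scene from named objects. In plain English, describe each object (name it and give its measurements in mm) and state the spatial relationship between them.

A is a fence section. Two 79×79 mm posts, 1408 mm tall, stand on the floor with a clear span of 2311 mm between their inner faces. Two horizontal rails of 79×97 mm section span the gap between the posts with their undersides at z = 272 mm and z = 1198 mm, flush with the posts' −y face. 13 pickets, each 64 mm wide, 22 mm thick and 1251 mm tall, are fixed to the +y face of the rails with their bottoms at z = 67 mm, evenly spaced across the span with equal gaps (rounded down to the nearest mm) at the −x end and between each pair — any rounding remainder accumulates at the +x end.

B is a bed frame 2026 mm long (x) by 1269 mm wide (y). Four 89×89 mm corner posts, 368 mm tall, at the corners of the footprint. Four rails of 31 mm thickness and 130 mm height run between adjacent posts with their undersides at z = 190 mm, their outer faces flush with the outside of the frame (the two x-running rails run between the posts' inner faces; the two y-running rails run between the posts' inner faces). 11 slats, each 100 mm wide (x) and 19 mm thick, lie across the top of the two x-running rails, running the full 1269 mm width of the frame in y; the slats are evenly spaced along x between the inner faces of the end posts with equal gaps (rounded down to the nearest mm) at the −x end and between each pair — any rounding remainder accumulates at the +x end.

The bed frame is on the floor beside the fence section on its +x side.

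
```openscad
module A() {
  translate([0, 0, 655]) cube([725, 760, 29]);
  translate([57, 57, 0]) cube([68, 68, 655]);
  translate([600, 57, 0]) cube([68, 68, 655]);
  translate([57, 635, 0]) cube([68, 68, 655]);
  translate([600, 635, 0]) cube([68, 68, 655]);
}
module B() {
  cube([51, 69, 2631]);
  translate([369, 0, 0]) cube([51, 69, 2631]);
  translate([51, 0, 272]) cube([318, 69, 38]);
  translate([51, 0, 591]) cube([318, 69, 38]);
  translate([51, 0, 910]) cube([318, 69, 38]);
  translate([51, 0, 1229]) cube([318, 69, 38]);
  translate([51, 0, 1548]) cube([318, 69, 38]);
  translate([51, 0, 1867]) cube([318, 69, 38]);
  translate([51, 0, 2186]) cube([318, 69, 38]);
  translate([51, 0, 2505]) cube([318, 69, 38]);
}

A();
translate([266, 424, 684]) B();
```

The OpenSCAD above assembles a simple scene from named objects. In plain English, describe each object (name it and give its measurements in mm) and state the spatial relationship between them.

A is a table with a 725×760 mm rectangular top, 29 mm thick, top surface at z = 684 mm, supported by four 68×68 mm square legs, each inset 57 mm from the nearest pair of top edges, running from the floor.

B is a wooden ladder with two side rails of 51×69 mm section and 2631 mm height, set 420 mm apart overall. Between them run 8 rectangular rungs (69 mm deep, 38 mm thick), front faces flush with the rails' −y face. The bottom of the first rung is 272 mm above the floor and each subsequent rung is 319 mm higher than the one below.

The ladder is on top of the table.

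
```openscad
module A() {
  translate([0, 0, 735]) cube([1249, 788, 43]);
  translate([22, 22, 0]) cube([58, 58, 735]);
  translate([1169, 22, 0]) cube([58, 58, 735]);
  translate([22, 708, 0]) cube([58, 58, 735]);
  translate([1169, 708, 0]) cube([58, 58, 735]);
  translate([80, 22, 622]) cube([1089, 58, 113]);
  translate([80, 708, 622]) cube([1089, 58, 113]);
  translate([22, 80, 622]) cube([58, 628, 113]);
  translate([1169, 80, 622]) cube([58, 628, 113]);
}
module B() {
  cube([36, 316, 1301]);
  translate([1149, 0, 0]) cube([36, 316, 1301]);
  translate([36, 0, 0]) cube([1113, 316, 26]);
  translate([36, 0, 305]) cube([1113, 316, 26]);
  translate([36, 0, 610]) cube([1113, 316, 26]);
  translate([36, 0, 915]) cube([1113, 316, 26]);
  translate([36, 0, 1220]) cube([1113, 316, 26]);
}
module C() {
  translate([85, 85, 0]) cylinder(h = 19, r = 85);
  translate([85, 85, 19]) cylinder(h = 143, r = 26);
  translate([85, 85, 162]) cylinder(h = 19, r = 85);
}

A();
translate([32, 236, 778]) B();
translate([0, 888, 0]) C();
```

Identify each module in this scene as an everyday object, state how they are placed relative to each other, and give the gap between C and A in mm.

The spool's nearest face is 100 mm from the table's +y face.

A is a table. B is a bookshelf. C is a spool. The bookshelf is on top of the table, centred. The spool is on the floor beside the table on its +y side. The gap between the spool and the table is 100 mm.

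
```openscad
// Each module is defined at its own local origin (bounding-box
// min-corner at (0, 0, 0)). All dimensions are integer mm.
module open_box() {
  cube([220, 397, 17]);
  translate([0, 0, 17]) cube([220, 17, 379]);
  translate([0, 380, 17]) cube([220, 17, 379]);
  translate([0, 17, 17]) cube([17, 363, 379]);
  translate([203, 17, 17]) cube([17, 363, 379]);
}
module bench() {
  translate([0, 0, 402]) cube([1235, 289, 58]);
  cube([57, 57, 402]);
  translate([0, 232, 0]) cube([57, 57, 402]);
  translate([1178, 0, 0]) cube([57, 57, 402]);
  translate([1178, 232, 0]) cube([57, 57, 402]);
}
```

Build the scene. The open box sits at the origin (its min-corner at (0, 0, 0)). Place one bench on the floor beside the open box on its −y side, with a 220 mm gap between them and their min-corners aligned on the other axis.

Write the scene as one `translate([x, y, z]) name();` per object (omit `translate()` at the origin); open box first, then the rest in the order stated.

open_box();
translate([0, -509, 0]) bench();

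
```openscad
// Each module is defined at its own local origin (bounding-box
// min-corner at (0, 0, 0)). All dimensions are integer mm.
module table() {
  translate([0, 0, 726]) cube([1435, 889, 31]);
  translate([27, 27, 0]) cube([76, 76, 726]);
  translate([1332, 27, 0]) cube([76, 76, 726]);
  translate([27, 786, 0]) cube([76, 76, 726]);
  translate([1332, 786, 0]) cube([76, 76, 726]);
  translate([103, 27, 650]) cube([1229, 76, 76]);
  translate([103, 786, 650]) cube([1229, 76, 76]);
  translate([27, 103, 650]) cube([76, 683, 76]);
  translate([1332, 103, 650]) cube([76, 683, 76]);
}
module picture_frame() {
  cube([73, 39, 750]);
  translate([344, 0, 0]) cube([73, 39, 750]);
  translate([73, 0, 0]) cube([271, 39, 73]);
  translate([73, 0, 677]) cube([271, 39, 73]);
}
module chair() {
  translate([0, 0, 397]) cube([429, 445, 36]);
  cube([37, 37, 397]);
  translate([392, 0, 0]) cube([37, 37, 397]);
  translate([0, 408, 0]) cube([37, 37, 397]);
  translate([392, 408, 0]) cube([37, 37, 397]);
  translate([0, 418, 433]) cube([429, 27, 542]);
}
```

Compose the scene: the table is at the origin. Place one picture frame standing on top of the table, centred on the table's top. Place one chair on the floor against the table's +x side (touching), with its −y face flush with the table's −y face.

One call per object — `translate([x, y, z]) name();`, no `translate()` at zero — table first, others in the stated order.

table();
translate([509, 425, 757]) picture_frame();
translate([1435, 0, 0]) chair();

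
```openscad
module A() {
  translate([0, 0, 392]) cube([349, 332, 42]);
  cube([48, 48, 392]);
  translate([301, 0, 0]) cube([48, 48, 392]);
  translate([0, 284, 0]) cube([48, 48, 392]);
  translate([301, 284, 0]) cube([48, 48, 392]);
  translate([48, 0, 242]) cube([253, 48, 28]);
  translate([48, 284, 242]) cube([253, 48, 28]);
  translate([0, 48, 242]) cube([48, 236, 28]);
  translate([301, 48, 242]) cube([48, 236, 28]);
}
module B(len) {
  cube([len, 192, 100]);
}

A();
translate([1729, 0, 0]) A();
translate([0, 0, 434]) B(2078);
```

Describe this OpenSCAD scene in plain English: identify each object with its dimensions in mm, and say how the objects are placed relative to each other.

A is a simple wooden stool: a rectangular seat 349 mm (x) by 332 mm (y), 42 mm thick, top face at z = 434 mm, on four square legs, each 48×48 mm in cross-section. The legs rest on z = 0, each flush with a corner of the seat. Four stretchers, 48 mm wide and 28 mm tall, connect adjacent legs with their undersides at z = 242 mm, each running between the inner faces of the legs it joins and aligned with the legs' outer faces on the other axis.

B is a rectangular beam 2078 mm long (x), 192 mm deep (y), 100 mm thick (z).

The beam spans the tops of two stools placed 1380 mm apart, resting at z = 434 mm.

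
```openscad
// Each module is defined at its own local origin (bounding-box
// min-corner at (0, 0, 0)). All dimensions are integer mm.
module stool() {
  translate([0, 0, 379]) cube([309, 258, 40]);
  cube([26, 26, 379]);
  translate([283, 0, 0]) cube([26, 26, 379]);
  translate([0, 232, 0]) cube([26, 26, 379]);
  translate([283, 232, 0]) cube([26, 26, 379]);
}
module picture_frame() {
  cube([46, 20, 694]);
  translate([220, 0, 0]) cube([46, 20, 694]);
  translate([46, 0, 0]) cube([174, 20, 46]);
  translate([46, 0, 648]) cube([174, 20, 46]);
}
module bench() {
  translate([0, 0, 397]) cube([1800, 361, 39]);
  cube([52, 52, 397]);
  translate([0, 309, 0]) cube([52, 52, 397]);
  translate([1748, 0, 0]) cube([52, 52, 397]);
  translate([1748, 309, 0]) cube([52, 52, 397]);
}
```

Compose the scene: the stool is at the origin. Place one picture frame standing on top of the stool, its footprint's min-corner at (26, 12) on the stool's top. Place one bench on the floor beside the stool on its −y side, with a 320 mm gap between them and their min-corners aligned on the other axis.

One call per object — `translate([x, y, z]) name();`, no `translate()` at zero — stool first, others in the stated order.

stool();
translate([26, 12, 419]) picture_frame();
translate([0, -681, 0]) bench();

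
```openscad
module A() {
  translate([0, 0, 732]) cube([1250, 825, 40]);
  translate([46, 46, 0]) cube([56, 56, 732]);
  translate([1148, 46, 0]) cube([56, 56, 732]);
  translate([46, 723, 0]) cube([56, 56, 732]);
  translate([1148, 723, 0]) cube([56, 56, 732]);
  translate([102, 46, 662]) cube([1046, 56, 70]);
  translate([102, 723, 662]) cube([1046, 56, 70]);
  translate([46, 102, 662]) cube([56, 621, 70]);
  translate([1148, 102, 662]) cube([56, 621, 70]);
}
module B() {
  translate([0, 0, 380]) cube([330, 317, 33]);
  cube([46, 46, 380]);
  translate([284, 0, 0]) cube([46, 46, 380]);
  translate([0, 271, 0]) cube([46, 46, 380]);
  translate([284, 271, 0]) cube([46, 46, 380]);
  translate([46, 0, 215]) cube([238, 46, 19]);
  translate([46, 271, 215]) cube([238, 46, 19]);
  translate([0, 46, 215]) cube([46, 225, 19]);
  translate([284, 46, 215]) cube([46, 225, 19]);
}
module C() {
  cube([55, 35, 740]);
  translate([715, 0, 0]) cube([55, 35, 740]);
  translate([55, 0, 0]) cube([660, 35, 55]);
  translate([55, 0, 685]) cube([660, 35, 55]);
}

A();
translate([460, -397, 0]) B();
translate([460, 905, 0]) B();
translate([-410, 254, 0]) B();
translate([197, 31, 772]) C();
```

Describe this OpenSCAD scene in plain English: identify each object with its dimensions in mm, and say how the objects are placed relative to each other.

A is a rectangular dining table. The top is 1250×825×40 mm with its upper surface at z = 772 mm. It stands on four 56×56 mm square legs, each inset 46 mm from the nearest pair of top edges, running from the floor to the underside of the top. Four apron rails, 56 mm thick and 70 mm tall, run between adjacent legs with their top edges flush with the underside of the top and their outer faces flush with the legs' outer faces.

B is a four-legged stool. The seat is 330×317 mm, 33 mm thick, top at z = 413 mm. It stands on four square legs, each 46×46 mm in cross-section, from z = 0 to the seat underside, each flush with a corner of the seat. Four stretchers, 46 mm wide and 19 mm tall, connect adjacent legs with their undersides at z = 215 mm, each running between the inner faces of the legs it joins and aligned with the legs' outer faces on the other axis.

C is a picture frame with a 660×630 mm rectangular opening (x by z) and a uniform 55 mm border on every side. Frame depth is 35 mm along y. It is built from two vertical stiles running the full outside height and two horizontal rails spanning the gap between the stiles.

Three stools sit around the table at the −y, +y, −x sides. The picture frame is on top of the table.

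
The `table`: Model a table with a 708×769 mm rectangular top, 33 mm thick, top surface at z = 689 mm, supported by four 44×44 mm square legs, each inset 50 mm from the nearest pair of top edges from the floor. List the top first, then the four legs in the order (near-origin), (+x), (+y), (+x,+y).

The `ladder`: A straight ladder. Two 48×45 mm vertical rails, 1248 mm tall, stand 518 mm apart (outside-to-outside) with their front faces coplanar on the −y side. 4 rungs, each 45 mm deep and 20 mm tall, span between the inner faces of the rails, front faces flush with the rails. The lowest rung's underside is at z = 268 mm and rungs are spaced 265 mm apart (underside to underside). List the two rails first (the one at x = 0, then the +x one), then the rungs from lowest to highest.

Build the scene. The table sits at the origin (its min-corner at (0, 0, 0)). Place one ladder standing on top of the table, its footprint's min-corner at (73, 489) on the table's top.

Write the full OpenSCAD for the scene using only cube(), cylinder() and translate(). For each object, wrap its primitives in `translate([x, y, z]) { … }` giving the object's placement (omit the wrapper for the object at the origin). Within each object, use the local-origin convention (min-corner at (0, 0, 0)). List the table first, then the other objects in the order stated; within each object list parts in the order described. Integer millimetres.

translate([0, 0, 656]) cube([708, 769, 33]);
translate([50, 50, 0]) cube([44, 44, 656]);
translate([614, 50, 0]) cube([44, 44, 656]);
translate([50, 675, 0]) cube([44, 44, 656]);
translate([614, 675, 0]) cube([44, 44, 656]);
translate([73, 489, 689]) {
  cube([48, 45, 1248]);
  translate([470, 0, 0]) cube([48, 45, 1248]);
  translate([48, 0, 268]) cube([422, 45, 20]);
  translate([48, 0, 533]) cube([422, 45, 20]);
  translate([48, 0, 798]) cube([422, 45, 20]);
  translate([48, 0, 1063]) cube([422, 45, 20]);
}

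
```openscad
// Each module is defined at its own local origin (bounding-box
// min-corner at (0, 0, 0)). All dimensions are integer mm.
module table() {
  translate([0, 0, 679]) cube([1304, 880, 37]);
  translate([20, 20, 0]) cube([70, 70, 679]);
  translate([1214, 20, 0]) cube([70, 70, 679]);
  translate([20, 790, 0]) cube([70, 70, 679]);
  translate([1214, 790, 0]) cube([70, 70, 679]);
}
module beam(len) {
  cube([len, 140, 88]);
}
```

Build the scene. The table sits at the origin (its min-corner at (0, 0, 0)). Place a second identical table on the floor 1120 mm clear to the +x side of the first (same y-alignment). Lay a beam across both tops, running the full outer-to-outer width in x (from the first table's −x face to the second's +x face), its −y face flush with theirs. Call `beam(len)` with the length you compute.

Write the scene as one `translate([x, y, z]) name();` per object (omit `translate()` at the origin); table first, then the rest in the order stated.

table();
translate([2424, 0, 0]) table();
translate([0, 0, 716]) beam(3728);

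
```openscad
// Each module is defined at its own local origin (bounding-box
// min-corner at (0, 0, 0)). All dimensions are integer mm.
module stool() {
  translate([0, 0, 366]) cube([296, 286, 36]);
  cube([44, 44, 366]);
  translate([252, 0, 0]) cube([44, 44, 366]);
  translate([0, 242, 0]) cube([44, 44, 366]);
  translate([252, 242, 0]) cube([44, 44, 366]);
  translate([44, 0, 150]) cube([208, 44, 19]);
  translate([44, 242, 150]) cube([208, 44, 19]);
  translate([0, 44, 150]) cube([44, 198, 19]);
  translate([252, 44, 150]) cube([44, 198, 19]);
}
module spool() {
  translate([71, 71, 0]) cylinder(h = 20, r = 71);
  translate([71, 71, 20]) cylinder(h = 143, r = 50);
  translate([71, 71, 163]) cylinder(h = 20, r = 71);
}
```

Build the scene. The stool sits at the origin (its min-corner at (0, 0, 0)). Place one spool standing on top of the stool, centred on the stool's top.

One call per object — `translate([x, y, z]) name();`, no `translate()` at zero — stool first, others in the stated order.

stool();
translate([77, 72, 402]) spool();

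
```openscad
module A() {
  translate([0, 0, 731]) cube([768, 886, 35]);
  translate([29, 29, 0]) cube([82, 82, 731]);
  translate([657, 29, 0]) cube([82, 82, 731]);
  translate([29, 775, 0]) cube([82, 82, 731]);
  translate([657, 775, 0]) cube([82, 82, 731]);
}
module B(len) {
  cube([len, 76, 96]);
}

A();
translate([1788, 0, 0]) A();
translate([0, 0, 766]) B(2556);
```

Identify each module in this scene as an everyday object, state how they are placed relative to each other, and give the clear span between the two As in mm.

A is a table. B is a beam. A beam spans the tops of two tables. The clear span between the two tables is 1020 mm.

Second table starts at x = 1788; first ends at x = 768; clear span = 1788 − 768 = 1020 mm.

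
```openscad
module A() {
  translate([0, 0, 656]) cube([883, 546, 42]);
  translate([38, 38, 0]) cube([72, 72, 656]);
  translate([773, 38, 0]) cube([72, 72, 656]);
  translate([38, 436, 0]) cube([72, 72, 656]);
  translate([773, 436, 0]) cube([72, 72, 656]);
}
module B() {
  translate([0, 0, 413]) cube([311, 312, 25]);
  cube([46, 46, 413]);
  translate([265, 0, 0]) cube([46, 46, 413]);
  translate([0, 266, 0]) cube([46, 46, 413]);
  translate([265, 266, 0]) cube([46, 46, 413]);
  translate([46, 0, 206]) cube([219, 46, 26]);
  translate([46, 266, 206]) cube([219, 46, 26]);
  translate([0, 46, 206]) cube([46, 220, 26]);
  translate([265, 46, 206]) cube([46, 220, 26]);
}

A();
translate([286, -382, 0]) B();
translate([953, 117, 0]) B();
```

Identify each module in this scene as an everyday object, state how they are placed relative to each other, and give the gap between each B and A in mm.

A is a table. B is a stool. Two stools sit around the table at the −y, +x sides. The gap between each stool and the table is 70 mm.

Each stool's nearest face is 70 mm from the table's bounding box.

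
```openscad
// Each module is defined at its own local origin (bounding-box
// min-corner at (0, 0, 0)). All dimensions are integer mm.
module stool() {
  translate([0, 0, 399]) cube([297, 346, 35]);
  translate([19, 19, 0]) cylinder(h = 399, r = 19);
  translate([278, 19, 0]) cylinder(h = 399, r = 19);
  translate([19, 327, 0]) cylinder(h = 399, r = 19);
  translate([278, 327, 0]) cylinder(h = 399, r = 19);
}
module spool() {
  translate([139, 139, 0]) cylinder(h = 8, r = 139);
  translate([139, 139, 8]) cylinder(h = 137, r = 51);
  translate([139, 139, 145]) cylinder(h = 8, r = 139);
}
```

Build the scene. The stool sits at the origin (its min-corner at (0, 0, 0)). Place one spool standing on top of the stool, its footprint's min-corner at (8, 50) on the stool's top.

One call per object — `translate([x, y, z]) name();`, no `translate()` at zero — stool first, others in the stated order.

stool();
translate([8, 50, 434]) spool();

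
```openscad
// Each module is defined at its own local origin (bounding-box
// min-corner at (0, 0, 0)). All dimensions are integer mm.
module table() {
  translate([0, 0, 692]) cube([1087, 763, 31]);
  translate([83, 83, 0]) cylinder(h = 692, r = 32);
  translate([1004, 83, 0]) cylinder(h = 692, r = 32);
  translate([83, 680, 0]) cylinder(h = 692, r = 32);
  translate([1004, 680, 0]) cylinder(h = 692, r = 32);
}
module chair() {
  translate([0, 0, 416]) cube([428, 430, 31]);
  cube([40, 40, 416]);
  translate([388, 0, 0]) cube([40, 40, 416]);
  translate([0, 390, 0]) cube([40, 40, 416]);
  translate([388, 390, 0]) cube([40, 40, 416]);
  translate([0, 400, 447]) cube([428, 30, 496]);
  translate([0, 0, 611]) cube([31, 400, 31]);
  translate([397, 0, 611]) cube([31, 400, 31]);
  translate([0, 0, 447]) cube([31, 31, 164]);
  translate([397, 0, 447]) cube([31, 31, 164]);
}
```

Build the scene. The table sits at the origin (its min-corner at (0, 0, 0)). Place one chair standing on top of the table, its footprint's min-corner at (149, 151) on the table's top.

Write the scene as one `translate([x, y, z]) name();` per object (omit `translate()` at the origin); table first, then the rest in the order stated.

table();
translate([149, 151, 723]) chair();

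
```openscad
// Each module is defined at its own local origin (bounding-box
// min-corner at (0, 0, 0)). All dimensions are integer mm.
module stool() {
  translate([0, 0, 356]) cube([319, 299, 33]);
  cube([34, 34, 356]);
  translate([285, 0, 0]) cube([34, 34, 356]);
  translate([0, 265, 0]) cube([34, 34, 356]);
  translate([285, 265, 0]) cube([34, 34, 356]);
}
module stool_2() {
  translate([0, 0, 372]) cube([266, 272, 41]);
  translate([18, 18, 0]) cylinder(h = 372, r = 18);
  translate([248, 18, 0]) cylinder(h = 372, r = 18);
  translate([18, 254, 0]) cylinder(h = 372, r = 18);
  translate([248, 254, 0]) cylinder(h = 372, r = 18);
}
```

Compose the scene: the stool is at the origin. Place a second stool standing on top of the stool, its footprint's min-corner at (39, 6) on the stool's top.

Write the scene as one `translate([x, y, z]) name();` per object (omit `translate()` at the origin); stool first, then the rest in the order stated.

stool();
translate([39, 6, 389]) stool_2();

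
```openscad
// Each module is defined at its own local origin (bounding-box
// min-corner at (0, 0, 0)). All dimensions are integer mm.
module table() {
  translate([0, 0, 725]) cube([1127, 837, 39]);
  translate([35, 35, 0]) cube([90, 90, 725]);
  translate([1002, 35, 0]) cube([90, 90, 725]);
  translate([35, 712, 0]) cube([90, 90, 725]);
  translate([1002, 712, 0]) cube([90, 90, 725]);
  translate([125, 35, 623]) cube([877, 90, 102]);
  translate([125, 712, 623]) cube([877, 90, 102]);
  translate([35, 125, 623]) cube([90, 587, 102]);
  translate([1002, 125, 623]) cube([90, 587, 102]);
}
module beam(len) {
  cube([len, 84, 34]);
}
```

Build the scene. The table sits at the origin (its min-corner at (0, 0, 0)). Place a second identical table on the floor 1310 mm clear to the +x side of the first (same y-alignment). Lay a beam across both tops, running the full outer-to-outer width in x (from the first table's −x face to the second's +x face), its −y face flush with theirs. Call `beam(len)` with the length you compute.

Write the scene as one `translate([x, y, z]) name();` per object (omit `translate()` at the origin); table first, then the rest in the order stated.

table();
translate([2437, 0, 0]) table();
translate([0, 0, 764]) beam(3564);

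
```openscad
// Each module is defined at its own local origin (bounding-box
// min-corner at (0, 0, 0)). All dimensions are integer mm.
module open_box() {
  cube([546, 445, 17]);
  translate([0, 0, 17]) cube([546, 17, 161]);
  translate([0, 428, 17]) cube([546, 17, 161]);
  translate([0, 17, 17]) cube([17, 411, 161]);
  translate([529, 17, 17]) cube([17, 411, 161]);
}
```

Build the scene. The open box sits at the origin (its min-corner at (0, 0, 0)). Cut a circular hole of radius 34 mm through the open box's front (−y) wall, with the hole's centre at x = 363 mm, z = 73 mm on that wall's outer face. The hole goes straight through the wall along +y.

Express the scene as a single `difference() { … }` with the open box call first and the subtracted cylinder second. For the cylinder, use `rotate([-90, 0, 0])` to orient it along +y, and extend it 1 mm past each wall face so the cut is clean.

difference() {
  open_box();
  translate([363, -1, 73]) rotate([-90, 0, 0]) cylinder(h = 19, r = 34);
}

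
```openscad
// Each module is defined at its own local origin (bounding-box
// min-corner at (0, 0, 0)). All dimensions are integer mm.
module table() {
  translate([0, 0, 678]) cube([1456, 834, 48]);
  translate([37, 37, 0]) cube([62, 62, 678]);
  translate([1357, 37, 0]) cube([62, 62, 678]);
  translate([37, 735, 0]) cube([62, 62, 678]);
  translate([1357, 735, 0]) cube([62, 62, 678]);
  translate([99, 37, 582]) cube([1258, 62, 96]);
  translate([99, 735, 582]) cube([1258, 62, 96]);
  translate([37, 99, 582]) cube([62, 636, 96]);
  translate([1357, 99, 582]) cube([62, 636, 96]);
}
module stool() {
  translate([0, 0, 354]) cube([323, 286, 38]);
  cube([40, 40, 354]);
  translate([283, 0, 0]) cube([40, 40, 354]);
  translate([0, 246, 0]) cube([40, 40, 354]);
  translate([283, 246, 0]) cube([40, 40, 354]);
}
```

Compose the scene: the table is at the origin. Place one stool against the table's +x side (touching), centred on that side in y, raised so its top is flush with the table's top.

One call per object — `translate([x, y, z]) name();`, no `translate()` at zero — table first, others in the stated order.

table();
translate([1456, 274, 334]) stool();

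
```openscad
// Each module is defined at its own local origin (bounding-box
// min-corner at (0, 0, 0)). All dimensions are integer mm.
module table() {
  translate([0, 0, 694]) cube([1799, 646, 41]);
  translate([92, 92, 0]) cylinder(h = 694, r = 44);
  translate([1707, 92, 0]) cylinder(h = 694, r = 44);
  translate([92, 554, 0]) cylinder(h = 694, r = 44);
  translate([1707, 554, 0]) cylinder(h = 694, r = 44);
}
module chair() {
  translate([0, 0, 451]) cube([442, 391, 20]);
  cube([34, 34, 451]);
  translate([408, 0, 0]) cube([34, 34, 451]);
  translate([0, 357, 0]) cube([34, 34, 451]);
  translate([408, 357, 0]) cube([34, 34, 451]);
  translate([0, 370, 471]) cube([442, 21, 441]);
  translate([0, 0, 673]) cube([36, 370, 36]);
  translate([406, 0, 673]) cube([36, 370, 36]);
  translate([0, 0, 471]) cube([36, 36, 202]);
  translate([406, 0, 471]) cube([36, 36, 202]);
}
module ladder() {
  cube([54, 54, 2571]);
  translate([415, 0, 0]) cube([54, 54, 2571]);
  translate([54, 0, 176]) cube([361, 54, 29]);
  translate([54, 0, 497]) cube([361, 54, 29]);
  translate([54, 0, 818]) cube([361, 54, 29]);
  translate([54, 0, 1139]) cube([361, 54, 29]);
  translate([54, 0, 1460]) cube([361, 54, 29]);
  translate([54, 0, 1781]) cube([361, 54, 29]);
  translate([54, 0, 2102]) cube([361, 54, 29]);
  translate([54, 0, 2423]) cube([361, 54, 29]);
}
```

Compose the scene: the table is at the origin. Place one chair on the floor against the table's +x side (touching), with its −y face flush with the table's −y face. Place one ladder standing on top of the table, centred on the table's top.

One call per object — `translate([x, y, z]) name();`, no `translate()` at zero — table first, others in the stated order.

table();
translate([1799, 0, 0]) chair();
translate([665, 296, 735]) ladder();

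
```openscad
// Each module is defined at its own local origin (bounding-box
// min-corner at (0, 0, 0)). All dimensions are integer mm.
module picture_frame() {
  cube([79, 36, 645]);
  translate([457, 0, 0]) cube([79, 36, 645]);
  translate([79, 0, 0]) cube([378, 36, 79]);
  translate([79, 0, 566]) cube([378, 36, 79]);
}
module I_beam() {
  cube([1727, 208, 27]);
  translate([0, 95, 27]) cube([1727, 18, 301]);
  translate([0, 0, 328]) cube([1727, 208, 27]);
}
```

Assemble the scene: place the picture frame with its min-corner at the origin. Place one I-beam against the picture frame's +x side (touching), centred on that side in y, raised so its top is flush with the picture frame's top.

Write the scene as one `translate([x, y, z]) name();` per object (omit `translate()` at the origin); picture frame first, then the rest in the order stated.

picture_frame();
translate([536, -86, 290]) I_beam();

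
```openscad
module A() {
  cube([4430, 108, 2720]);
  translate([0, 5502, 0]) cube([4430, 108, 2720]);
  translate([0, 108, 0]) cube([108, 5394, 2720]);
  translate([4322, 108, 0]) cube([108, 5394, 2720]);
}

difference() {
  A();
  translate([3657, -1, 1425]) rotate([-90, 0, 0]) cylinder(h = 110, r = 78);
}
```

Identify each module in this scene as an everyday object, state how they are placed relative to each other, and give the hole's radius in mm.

The subtracted cylinder has r = 78 mm.

A is a house frame. The house frame has a circular hole through its front wall. The hole's radius is 78 mm.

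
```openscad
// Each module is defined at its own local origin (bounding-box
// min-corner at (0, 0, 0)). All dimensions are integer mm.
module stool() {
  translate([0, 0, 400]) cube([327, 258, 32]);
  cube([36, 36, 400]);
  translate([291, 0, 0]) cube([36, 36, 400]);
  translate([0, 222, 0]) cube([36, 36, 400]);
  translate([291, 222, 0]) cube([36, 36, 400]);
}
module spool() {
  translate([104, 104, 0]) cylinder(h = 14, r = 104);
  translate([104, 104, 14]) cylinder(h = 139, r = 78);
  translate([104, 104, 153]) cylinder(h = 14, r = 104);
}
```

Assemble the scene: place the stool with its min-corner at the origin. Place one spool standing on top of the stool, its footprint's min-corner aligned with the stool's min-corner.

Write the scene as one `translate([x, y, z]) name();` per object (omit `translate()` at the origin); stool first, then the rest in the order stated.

stool();
translate([0, 0, 432]) spool();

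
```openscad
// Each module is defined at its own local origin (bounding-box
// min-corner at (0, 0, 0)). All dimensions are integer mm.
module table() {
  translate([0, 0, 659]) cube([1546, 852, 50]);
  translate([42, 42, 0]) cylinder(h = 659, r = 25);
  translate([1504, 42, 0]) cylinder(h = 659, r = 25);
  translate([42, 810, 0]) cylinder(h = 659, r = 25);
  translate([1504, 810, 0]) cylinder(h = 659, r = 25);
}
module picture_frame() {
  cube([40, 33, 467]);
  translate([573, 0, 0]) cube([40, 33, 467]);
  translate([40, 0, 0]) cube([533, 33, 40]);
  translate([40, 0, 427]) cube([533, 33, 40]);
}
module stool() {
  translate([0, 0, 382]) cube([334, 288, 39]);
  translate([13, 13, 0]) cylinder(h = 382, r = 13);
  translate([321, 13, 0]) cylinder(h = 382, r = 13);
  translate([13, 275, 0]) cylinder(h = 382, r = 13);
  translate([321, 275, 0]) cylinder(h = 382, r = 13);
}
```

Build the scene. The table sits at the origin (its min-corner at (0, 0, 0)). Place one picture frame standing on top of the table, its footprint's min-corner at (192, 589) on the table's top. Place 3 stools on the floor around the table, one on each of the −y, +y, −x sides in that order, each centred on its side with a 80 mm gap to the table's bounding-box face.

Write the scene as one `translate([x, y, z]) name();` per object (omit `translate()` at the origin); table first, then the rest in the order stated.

table();
translate([192, 589, 709]) picture_frame();
translate([606, -368, 0]) stool();
translate([606, 932, 0]) stool();
translate([-414, 282, 0]) stool();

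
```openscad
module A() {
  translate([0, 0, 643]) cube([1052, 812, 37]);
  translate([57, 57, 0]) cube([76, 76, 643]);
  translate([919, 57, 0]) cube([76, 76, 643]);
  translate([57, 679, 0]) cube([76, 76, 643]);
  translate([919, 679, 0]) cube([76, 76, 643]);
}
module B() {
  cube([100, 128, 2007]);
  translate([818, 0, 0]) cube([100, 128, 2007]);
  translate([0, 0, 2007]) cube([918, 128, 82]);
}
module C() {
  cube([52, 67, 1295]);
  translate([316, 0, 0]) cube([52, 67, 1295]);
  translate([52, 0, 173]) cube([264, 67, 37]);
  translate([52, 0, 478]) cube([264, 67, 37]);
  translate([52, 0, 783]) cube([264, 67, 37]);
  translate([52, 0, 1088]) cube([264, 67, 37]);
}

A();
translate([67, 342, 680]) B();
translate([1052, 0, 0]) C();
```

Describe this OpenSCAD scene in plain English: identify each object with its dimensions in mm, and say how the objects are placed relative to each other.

A is a table with a 1052×812 mm rectangular top, 37 mm thick, top surface at z = 680 mm, supported by four 76×76 mm square legs, each inset 57 mm from the nearest pair of top edges, running from the floor.

B is a door frame. The clear opening is 718 mm wide and 2007 mm high. Two 100 mm wide jambs, 128 mm deep, stand either side of the opening from the floor to the top of the opening. A 82 mm thick head sits across the top of both jambs, spanning the full outside width of the frame.

C is a wooden ladder with two side rails of 52×67 mm section and 1295 mm height, set 368 mm apart overall. Between them run 4 rectangular rungs (67 mm deep, 37 mm thick), front faces flush with the rails' −y face. The bottom of the first rung is 173 mm above the floor and each subsequent rung is 305 mm higher than the one below.

The door frame is on top of the table, centred. The ladder is against the table's +x side, with their −y faces flush.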